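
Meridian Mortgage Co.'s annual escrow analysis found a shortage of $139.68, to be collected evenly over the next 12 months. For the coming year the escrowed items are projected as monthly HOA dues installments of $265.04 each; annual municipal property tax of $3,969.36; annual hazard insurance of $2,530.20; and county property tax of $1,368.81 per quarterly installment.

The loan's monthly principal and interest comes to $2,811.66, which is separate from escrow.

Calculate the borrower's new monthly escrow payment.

HOA dues = $265.04 × 12 = $3,180.48 annually
Municipal property tax = $3,969.36 annually
Hazard insurance = $2,530.20 annually
County property tax = $1,368.81 × 4 = $5,475.24 annually
Yearly total = $15,155.28
Monthly = $15,155.28 / 12 = $1,262.94
Shortage per month = $139.68 / 12 = $11.64
New monthly escrow = $1,262.94 + $11.64 = $1,274.58

$1,274.58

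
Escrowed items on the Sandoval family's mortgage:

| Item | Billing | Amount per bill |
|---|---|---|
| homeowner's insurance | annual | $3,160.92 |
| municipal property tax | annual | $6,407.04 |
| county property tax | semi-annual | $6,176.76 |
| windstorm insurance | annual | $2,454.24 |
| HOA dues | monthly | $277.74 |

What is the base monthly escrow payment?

$2,309.05

Homeowner's insurance: $3,160.92
Municipal property tax: $6,407.04
County property tax: $6,176.76 × 2 = $12,353.52
Windstorm insurance: $2,454.24
HOA dues: $277.74 × 12 = $3,332.88
Total annual escrow = $27,708.60
Base monthly escrow = $27,708.60 / 12 = $2,309.05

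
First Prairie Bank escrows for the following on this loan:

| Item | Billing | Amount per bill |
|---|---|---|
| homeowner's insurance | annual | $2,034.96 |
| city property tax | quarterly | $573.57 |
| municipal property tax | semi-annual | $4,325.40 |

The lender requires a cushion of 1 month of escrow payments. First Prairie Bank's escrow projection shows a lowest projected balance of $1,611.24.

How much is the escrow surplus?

$529.57

Homeowner's insurance = $2,034.96 annually
City property tax = $573.57 × 4 = $2,294.28 annually
Municipal property tax = $4,325.40 × 2 = $8,650.80 annually
Annual escrow total = $12,980.04
Monthly escrow = $12,980.04 ÷ 12 = $1,081.67
Required reserve = 1 × $1,081.67 = $1,081.67
Excess over cushion: $1,611.24 − $1,081.67 = $529.57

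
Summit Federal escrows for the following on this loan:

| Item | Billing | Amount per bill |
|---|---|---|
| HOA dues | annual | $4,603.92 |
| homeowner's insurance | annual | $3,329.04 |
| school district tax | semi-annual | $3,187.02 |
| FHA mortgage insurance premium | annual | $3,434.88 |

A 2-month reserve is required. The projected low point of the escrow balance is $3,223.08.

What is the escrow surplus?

HOA dues = $4,603.92 per year
Homeowner's insurance = $3,329.04 per year
School district tax = $3,187.02 × 2 = $6,374.04 per year
FHA mortgage insurance premium = $3,434.88 per year
Yearly total = $17,741.88
Monthly = $17,741.88 / 12 = $1,478.49
Required cushion = 2 × $1,478.49 = $2,956.98
Surplus = $3,223.08 − $2,956.98 = $266.10

$266.10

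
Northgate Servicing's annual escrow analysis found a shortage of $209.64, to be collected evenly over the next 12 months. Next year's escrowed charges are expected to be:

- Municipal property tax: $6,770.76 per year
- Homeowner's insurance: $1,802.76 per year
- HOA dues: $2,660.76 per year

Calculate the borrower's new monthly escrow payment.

$953.66

Municipal property tax — $6,770.76/yr
Homeowner's insurance — $1,802.76/yr
HOA dues — $2,660.76/yr
Combined annual = $6,770.76 + $1,802.76 + $2,660.76 = $11,234.28
Base monthly escrow = $11,234.28 / 12 = $936.19
Shortage spread = $209.64 ÷ 12 = $17.47/mo
Adjusted monthly = $936.19 + $17.47 = $953.66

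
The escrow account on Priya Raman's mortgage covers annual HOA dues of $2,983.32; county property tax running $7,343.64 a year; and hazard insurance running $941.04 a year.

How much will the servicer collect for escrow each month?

$939.00

HOA dues: $2,983.32/yr
County property tax: $7,343.64/yr
Hazard insurance: $941.04/yr
Annual escrow total = $11,268.00
Per month = $11,268.00 / 12 = $939.00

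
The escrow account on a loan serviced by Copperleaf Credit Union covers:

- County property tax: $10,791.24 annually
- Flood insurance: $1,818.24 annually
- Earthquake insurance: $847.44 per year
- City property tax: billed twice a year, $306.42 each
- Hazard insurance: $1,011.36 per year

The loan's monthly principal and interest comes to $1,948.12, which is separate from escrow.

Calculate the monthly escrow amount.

$1,256.76

County property tax: $10,791.24/yr
Flood insurance: $1,818.24/yr
Earthquake insurance: $847.44/yr
City property tax: $306.42 × 2 = $612.84/yr
Hazard insurance: $1,011.36/yr
Total per year = $15,081.12
Base monthly escrow = $15,081.12 / 12 = $1,256.76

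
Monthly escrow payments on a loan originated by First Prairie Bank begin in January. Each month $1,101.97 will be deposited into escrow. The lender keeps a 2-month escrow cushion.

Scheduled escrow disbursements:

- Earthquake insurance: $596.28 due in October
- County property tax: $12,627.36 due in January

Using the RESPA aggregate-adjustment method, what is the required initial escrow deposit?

$13,729.33

Cushion = 2 × $1,101.97 = $2,203.94
Trial balance (start $0, +$1,101.97 each month, − disbursements):
  Jan: +$1,101.97 − $12,627.36 → -$11,525.39
  Feb: +$1,101.97 → -$10,423.42
  Mar: +$1,101.97 → -$9,321.45
  Apr: +$1,101.97 → -$8,219.48
  May: +$1,101.97 → -$7,117.51
  Jun: +$1,101.97 → -$6,015.54
  Jul: +$1,101.97 → -$4,913.57
  Aug: +$1,101.97 → -$3,811.60
  Sep: +$1,101.97 → -$2,709.63
  Oct: +$1,101.97 − $596.28 → -$2,203.94
  Nov: +$1,101.97 → -$1,101.97
  Dec: +$1,101.97 → $0.00
Lowest trial balance = -$11,525.39 (Jan)
Initial deposit = cushion − low point = $2,203.94 − (-$11,525.39) = $13,729.33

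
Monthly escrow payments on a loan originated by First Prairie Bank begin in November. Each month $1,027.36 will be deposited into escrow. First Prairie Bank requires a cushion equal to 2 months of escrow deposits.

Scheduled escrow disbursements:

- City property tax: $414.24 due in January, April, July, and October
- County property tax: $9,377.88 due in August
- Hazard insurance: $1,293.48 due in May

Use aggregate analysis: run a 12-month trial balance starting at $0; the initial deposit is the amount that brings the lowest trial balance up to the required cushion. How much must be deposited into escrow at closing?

Cushion = 2 × $1,027.36 = $2,054.72
Trial balance (start $0, +$1,027.36 each month, − disbursements):
  Nov: +$1,027.36 → $1,027.36
  Dec: +$1,027.36 → $2,054.72
  Jan: +$1,027.36 − $414.24 → $2,667.84
  Feb: +$1,027.36 → $3,695.20
  Mar: +$1,027.36 → $4,722.56
  Apr: +$1,027.36 − $414.24 → $5,335.68
  May: +$1,027.36 − $1,293.48 → $5,069.56
  Jun: +$1,027.36 → $6,096.92
  Jul: +$1,027.36 − $414.24 → $6,710.04
  Aug: +$1,027.36 − $9,377.88 → -$1,640.48
  Sep: +$1,027.36 → -$613.12
  Oct: +$1,027.36 − $414.24 → $0.00
Lowest trial balance = -$1,640.48 (Aug)
Initial deposit = cushion − low point = $2,054.72 − (-$1,640.48) = $3,695.20

$3,695.20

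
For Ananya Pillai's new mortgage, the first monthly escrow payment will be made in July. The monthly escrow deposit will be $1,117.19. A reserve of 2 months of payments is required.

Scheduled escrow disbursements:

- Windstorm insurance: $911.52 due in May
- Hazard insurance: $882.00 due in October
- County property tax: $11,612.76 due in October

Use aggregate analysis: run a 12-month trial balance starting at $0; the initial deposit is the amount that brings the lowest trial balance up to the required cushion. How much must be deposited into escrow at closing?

Cushion = 2 × $1,117.19 = $2,234.38
Trial balance (start $0, +$1,117.19 each month, − disbursements):
  Jul: +$1,117.19 → $1,117.19
  Aug: +$1,117.19 → $2,234.38
  Sep: +$1,117.19 → $3,351.57
  Oct: +$1,117.19 − $12,494.76 → -$8,026.00
  Nov: +$1,117.19 → -$6,908.81
  Dec: +$1,117.19 → -$5,791.62
  Jan: +$1,117.19 → -$4,674.43
  Feb: +$1,117.19 → -$3,557.24
  Mar: +$1,117.19 → -$2,440.05
  Apr: +$1,117.19 → -$1,322.86
  May: +$1,117.19 − $911.52 → -$1,117.19
  Jun: +$1,117.19 → $0.00
Lowest trial balance = -$8,026.00 (Oct)
Initial deposit = cushion − low point = $2,234.38 − (-$8,026.00) = $10,260.38

$10,260.38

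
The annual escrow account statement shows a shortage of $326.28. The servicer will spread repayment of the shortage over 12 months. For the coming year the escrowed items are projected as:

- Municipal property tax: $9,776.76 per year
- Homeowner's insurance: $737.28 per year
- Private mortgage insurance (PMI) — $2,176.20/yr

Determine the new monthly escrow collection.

Municipal property tax: $9,776.76 annually
Homeowner's insurance: $737.28 annually
Private mortgage insurance (PMI): $2,176.20 annually
Annual escrow total = $12,690.24
Monthly escrow = $12,690.24 / 12 = $1,057.52
Monthly shortage recovery: $326.28 ÷ 12 = $27.19
New monthly escrow = $1,057.52 + $27.19 = $1,084.71

$1,084.71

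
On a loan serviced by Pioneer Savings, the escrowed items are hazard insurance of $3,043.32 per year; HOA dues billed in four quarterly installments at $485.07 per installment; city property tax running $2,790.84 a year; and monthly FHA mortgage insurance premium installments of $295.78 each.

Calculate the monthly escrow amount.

Hazard insurance: $3,043.32/yr
HOA dues: $485.07 × 4 = $1,940.28/yr
City property tax: $2,790.84/yr
FHA mortgage insurance premium: $295.78 × 12 = $3,549.36/yr
Yearly total = $3,043.32 + $1,940.28 + $2,790.84 + $3,549.36 = $11,323.80
Monthly = $11,323.80 / 12 = $943.65

$943.65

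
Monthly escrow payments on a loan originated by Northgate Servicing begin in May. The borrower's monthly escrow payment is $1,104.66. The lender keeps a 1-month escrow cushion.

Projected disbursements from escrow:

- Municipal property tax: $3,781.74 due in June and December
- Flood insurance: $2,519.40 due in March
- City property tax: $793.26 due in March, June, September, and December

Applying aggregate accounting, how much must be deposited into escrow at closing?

$3,470.34

Cushion = 1 × $1,104.66 = $1,104.66
Trial balance (start $0, +$1,104.66 each month, − disbursements):
  May: +$1,104.66 → $1,104.66
  Jun: +$1,104.66 − $4,575.00 → -$2,365.68
  Jul: +$1,104.66 → -$1,261.02
  Aug: +$1,104.66 → -$156.36
  Sep: +$1,104.66 − $793.26 → $155.04
  Oct: +$1,104.66 → $1,259.70
  Nov: +$1,104.66 → $2,364.36
  Dec: +$1,104.66 − $4,575.00 → -$1,105.98
  Jan: +$1,104.66 → -$1.32
  Feb: +$1,104.66 → $1,103.34
  Mar: +$1,104.66 − $3,312.66 → -$1,104.66
  Apr: +$1,104.66 → $0.00
Lowest trial balance = -$2,365.68 (Jun)
Initial deposit = cushion − low point = $1,104.66 − (-$2,365.68) = $3,470.34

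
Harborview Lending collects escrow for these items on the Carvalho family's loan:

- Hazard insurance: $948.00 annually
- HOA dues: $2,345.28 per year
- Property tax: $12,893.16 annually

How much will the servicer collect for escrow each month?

Hazard insurance = $948.00 per year
HOA dues = $2,345.28 per year
Property tax = $12,893.16 per year
Total per year = $948.00 + $2,345.28 + $12,893.16 = $16,186.44
Base monthly escrow = $16,186.44 ÷ 12 = $1,348.87

$1,348.87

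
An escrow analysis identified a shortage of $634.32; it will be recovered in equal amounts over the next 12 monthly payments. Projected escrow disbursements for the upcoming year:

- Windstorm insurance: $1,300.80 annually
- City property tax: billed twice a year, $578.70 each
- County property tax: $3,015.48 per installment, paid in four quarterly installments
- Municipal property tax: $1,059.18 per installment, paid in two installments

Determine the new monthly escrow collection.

$1,439.40

Windstorm insurance: $1,300.80 per year
City property tax: $578.70 × 2 = $1,157.40 per year
County property tax: $3,015.48 × 4 = $12,061.92 per year
Municipal property tax: $1,059.18 × 2 = $2,118.36 per year
Total annual escrow = $1,300.80 + $1,157.40 + $12,061.92 + $2,118.36 = $16,638.48
Monthly escrow = $16,638.48 / 12 = $1,386.54
Monthly shortage recovery: $634.32 / 12 = $52.86
Adjusted monthly = $1,386.54 + $52.86 = $1,439.40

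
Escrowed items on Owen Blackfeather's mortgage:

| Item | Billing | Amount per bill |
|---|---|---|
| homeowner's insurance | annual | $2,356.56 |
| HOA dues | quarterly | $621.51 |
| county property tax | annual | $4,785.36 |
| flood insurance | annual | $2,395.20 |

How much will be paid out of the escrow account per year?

Homeowner's insurance: $2,356.56 annually
HOA dues: $621.51 × 4 = $2,486.04 annually
County property tax: $4,785.36 annually
Flood insurance: $2,395.20 annually
Total annual escrow = $2,356.56 + $2,486.04 + $4,785.36 + $2,395.20 = $12,023.16

$12,023.16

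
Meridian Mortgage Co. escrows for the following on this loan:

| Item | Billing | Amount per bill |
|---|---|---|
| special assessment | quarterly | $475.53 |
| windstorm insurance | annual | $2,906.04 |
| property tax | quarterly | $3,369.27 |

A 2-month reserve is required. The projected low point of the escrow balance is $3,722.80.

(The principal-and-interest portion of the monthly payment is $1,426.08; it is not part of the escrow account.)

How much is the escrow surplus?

$675.26

Special assessment — $475.53 × 4 = $1,902.12 annually
Windstorm insurance — $2,906.04 annually
Property tax — $3,369.27 × 4 = $13,477.08 annually
Combined annual = $18,285.24
Monthly = $18,285.24 / 12 = $1,523.77
Cushion = 2 × $1,523.77 = $3,047.54
Excess over cushion: $3,722.80 − $3,047.54 = $675.26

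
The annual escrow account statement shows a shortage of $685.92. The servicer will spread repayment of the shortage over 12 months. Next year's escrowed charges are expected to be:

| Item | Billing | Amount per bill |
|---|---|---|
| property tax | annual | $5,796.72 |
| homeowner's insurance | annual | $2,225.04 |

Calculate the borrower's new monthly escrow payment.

Property tax: $5,796.72
Homeowner's insurance: $2,225.04
Total annual escrow = $8,021.76
Base monthly escrow = $8,021.76 ÷ 12 = $668.48
Shortage per month = $685.92 ÷ 12 = $57.16
New monthly escrow = $668.48 + $57.16 = $725.64

$725.64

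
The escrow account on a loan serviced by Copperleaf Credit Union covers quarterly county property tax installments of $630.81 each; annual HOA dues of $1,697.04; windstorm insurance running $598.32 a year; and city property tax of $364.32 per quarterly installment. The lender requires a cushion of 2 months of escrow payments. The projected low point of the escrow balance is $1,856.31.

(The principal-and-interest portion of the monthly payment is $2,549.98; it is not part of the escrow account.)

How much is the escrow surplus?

$810.33

County property tax = $630.81 × 4 = $2,523.24 per year
HOA dues = $1,697.04 per year
Windstorm insurance = $598.32 per year
City property tax = $364.32 × 4 = $1,457.28 per year
Total annual escrow = $6,275.88
Monthly escrow = $6,275.88 / 12 = $522.99
Cushion = 2 × $522.99 = $1,045.98
Excess over cushion: $1,856.31 − $1,045.98 = $810.33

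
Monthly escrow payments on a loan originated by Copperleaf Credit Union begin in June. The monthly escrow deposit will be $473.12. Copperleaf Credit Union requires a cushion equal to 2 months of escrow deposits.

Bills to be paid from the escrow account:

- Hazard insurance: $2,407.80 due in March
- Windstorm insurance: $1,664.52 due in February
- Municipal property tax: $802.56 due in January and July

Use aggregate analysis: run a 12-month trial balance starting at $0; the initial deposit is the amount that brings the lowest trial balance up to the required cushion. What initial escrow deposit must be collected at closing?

Cushion = 2 × $473.12 = $946.24
Trial balance (start $0, +$473.12 each month, − disbursements):
  Jun: +$473.12 → $473.12
  Jul: +$473.12 − $802.56 → $143.68
  Aug: +$473.12 → $616.80
  Sep: +$473.12 → $1,089.92
  Oct: +$473.12 → $1,563.04
  Nov: +$473.12 → $2,036.16
  Dec: +$473.12 → $2,509.28
  Jan: +$473.12 − $802.56 → $2,179.84
  Feb: +$473.12 − $1,664.52 → $988.44
  Mar: +$473.12 − $2,407.80 → -$946.24
  Apr: +$473.12 → -$473.12
  May: +$473.12 → $0.00
Lowest trial balance = -$946.24 (Mar)
Initial deposit = cushion − low point = $946.24 − (-$946.24) = $1,892.48

$1,892.48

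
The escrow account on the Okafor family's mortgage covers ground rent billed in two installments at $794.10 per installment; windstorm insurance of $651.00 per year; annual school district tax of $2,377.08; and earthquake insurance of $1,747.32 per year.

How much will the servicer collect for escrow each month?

Ground rent: $794.10 × 2 = $1,588.20
Windstorm insurance: $651.00
School district tax: $2,377.08
Earthquake insurance: $1,747.32
Total annual escrow = $1,588.20 + $651.00 + $2,377.08 + $1,747.32 = $6,363.60
Monthly escrow = $6,363.60 / 12 = $530.30

$530.30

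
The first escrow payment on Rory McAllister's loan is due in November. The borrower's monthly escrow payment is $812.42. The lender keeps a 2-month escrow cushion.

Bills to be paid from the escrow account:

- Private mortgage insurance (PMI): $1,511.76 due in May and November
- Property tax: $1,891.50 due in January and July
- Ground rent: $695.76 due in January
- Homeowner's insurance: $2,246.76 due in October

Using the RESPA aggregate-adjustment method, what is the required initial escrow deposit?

$3,286.60

Cushion = 2 × $812.42 = $1,624.84
Trial balance (start $0, +$812.42 each month, − disbursements):
  Nov: +$812.42 − $1,511.76 → -$699.34
  Dec: +$812.42 → $113.08
  Jan: +$812.42 − $2,587.26 → -$1,661.76
  Feb: +$812.42 → -$849.34
  Mar: +$812.42 → -$36.92
  Apr: +$812.42 → $775.50
  May: +$812.42 − $1,511.76 → $76.16
  Jun: +$812.42 → $888.58
  Jul: +$812.42 − $1,891.50 → -$190.50
  Aug: +$812.42 → $621.92
  Sep: +$812.42 → $1,434.34
  Oct: +$812.42 − $2,246.76 → $0.00
Lowest trial balance = -$1,661.76 (Jan)
Initial deposit = cushion − low point = $1,624.84 − (-$1,661.76) = $3,286.60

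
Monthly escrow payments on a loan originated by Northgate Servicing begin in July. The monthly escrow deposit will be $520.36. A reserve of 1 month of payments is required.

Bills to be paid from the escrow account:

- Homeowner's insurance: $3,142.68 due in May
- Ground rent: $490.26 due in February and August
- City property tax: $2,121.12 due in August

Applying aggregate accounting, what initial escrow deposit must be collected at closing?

$2,091.02

Cushion = 1 × $520.36 = $520.36
Trial balance (start $0, +$520.36 each month, − disbursements):
  Jul: +$520.36 → $520.36
  Aug: +$520.36 − $2,611.38 → -$1,570.66
  Sep: +$520.36 → -$1,050.30
  Oct: +$520.36 → -$529.94
  Nov: +$520.36 → -$9.58
  Dec: +$520.36 → $510.78
  Jan: +$520.36 → $1,031.14
  Feb: +$520.36 − $490.26 → $1,061.24
  Mar: +$520.36 → $1,581.60
  Apr: +$520.36 → $2,101.96
  May: +$520.36 − $3,142.68 → -$520.36
  Jun: +$520.36 → $0.00
Lowest trial balance = -$1,570.66 (Aug)
Initial deposit = cushion − low point = $520.36 − (-$1,570.66) = $2,091.02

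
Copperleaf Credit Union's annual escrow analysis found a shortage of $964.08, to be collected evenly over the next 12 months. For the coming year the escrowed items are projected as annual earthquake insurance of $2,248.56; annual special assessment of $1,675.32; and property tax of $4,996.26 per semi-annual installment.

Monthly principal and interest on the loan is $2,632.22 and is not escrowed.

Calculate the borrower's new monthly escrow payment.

Earthquake insurance — $2,248.56 per year
Special assessment — $1,675.32 per year
Property tax — $4,996.26 × 2 = $9,992.52 per year
Total annual escrow = $2,248.56 + $1,675.32 + $9,992.52 = $13,916.40
Monthly escrow = $13,916.40 ÷ 12 = $1,159.70
Monthly shortage recovery: $964.08 ÷ 12 = $80.34
New monthly escrow = $1,159.70 + $80.34 = $1,240.04

$1,240.04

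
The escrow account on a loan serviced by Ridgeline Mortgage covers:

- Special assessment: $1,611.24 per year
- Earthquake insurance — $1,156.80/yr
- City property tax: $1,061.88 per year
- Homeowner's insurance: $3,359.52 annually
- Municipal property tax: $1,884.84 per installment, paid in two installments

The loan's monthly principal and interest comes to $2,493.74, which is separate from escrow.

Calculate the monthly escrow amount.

$913.26

Special assessment: $1,611.24 annually
Earthquake insurance: $1,156.80 annually
City property tax: $1,061.88 annually
Homeowner's insurance: $3,359.52 annually
Municipal property tax: $1,884.84 × 2 = $3,769.68 annually
Annual escrow total = $10,959.12
Monthly escrow = $10,959.12 ÷ 12 = $913.26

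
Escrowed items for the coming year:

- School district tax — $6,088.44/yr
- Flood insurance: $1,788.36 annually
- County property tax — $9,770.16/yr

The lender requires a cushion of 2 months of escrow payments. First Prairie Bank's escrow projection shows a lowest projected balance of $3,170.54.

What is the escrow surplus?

School district tax = $6,088.44 annually
Flood insurance = $1,788.36 annually
County property tax = $9,770.16 annually
Total annual escrow = $6,088.44 + $1,788.36 + $9,770.16 = $17,646.96
Monthly escrow = $17,646.96 / 12 = $1,470.58
Required reserve = 2 × $1,470.58 = $2,941.16
Excess over cushion: $3,170.54 − $2,941.16 = $229.38

$229.38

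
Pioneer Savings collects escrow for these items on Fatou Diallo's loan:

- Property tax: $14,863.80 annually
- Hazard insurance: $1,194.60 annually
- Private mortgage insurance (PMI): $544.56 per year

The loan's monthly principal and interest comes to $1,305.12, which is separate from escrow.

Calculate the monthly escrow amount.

$1,383.58

Property tax = $14,863.80
Hazard insurance = $1,194.60
Private mortgage insurance (PMI) = $544.56
Annual escrow total = $16,602.96
Per month = $16,602.96 / 12 = $1,383.58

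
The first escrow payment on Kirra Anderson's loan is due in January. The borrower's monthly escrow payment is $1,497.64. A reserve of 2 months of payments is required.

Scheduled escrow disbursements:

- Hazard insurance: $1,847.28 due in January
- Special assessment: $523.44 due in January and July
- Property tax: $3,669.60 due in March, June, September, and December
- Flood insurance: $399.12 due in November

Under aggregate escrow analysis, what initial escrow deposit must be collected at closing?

Cushion = 2 × $1,497.64 = $2,995.28
Trial balance (start $0, +$1,497.64 each month, − disbursements):
  Jan: +$1,497.64 − $2,370.72 → -$873.08
  Feb: +$1,497.64 → $624.56
  Mar: +$1,497.64 − $3,669.60 → -$1,547.40
  Apr: +$1,497.64 → -$49.76
  May: +$1,497.64 → $1,447.88
  Jun: +$1,497.64 − $3,669.60 → -$724.08
  Jul: +$1,497.64 − $523.44 → $250.12
  Aug: +$1,497.64 → $1,747.76
  Sep: +$1,497.64 − $3,669.60 → -$424.20
  Oct: +$1,497.64 → $1,073.44
  Nov: +$1,497.64 − $399.12 → $2,171.96
  Dec: +$1,497.64 − $3,669.60 → $0.00
Lowest trial balance = -$1,547.40 (Mar)
Initial deposit = cushion − low point = $2,995.28 − (-$1,547.40) = $4,542.68

$4,542.68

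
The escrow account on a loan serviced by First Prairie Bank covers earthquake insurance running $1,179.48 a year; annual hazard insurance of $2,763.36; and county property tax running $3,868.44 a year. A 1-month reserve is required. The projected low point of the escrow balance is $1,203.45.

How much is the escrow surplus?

Earthquake insurance: $1,179.48/yr
Hazard insurance: $2,763.36/yr
County property tax: $3,868.44/yr
Total per year = $1,179.48 + $2,763.36 + $3,868.44 = $7,811.28
Monthly escrow = $7,811.28 ÷ 12 = $650.94
Required reserve = 1 × $650.94 = $650.94
Excess over cushion: $1,203.45 − $650.94 = $552.51

$552.51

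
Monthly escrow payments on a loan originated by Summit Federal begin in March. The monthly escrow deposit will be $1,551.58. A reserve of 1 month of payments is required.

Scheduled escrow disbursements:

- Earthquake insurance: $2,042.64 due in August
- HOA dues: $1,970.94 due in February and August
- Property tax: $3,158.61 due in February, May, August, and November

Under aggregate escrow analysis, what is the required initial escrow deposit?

$2,572.90

Cushion = 1 × $1,551.58 = $1,551.58
Trial balance (start $0, +$1,551.58 each month, − disbursements):
  Mar: +$1,551.58 → $1,551.58
  Apr: +$1,551.58 → $3,103.16
  May: +$1,551.58 − $3,158.61 → $1,496.13
  Jun: +$1,551.58 → $3,047.71
  Jul: +$1,551.58 → $4,599.29
  Aug: +$1,551.58 − $7,172.19 → -$1,021.32
  Sep: +$1,551.58 → $530.26
  Oct: +$1,551.58 → $2,081.84
  Nov: +$1,551.58 − $3,158.61 → $474.81
  Dec: +$1,551.58 → $2,026.39
  Jan: +$1,551.58 → $3,577.97
  Feb: +$1,551.58 − $5,129.55 → $0.00
Lowest trial balance = -$1,021.32 (Aug)
Initial deposit = cushion − low point = $1,551.58 − (-$1,021.32) = $2,572.90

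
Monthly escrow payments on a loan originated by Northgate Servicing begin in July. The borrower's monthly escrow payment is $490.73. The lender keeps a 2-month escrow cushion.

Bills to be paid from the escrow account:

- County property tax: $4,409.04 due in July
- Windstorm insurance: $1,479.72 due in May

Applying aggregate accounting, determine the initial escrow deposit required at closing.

$4,899.77

Cushion = 2 × $490.73 = $981.46
Trial balance (start $0, +$490.73 each month, − disbursements):
  Jul: +$490.73 − $4,409.04 → -$3,918.31
  Aug: +$490.73 → -$3,427.58
  Sep: +$490.73 → -$2,936.85
  Oct: +$490.73 → -$2,446.12
  Nov: +$490.73 → -$1,955.39
  Dec: +$490.73 → -$1,464.66
  Jan: +$490.73 → -$973.93
  Feb: +$490.73 → -$483.20
  Mar: +$490.73 → $7.53
  Apr: +$490.73 → $498.26
  May: +$490.73 − $1,479.72 → -$490.73
  Jun: +$490.73 → $0.00
Lowest trial balance = -$3,918.31 (Jul)
Initial deposit = cushion − low point = $981.46 − (-$3,918.31) = $4,899.77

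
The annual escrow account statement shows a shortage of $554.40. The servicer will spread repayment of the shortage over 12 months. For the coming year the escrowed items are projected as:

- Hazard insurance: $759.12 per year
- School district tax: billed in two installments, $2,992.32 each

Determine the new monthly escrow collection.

Hazard insurance = $759.12 annually
School district tax = $2,992.32 × 2 = $5,984.64 annually
Total per year = $6,743.76
Monthly escrow = $6,743.76 ÷ 12 = $561.98
Shortage spread = $554.40 ÷ 12 = $46.20/mo
Adjusted monthly = $561.98 + $46.20 = $608.18

$608.18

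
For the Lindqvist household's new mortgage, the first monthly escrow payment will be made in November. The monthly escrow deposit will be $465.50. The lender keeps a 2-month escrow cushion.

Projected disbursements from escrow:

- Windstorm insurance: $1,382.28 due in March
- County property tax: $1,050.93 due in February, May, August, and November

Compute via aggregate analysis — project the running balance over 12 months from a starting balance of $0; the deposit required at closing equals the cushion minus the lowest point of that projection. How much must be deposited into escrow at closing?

Cushion = 2 × $465.50 = $931.00
Trial balance (start $0, +$465.50 each month, − disbursements):
  Nov: +$465.50 − $1,050.93 → -$585.43
  Dec: +$465.50 → -$119.93
  Jan: +$465.50 → $345.57
  Feb: +$465.50 − $1,050.93 → -$239.86
  Mar: +$465.50 − $1,382.28 → -$1,156.64
  Apr: +$465.50 → -$691.14
  May: +$465.50 − $1,050.93 → -$1,276.57
  Jun: +$465.50 → -$811.07
  Jul: +$465.50 → -$345.57
  Aug: +$465.50 − $1,050.93 → -$931.00
  Sep: +$465.50 → -$465.50
  Oct: +$465.50 → $0.00
Lowest trial balance = -$1,276.57 (May)
Initial deposit = cushion − low point = $931.00 − (-$1,276.57) = $2,207.57

$2,207.57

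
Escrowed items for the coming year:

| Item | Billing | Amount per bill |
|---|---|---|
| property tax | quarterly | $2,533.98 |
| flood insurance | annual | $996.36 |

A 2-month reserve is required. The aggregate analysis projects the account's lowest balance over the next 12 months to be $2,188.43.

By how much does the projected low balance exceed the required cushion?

Property tax: $2,533.98 × 4 = $10,135.92 annually
Flood insurance: $996.36 annually
Total annual escrow = $10,135.92 + $996.36 = $11,132.28
Per month = $11,132.28 / 12 = $927.69
Required cushion = 2 × $927.69 = $1,855.38
Surplus = $2,188.43 − $1,855.38 = $333.05

$333.05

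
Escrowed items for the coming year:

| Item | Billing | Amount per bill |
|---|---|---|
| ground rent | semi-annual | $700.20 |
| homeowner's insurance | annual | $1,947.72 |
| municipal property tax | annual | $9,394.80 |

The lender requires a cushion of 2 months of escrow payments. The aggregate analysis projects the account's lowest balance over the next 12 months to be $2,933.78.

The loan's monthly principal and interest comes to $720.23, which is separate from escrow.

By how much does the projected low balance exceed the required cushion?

$809.96

Ground rent — $700.20 × 2 = $1,400.40 per year
Homeowner's insurance — $1,947.72 per year
Municipal property tax — $9,394.80 per year
Combined annual = $1,400.40 + $1,947.72 + $9,394.80 = $12,742.92
Base monthly escrow = $12,742.92 ÷ 12 = $1,061.91
Required reserve = 2 × $1,061.91 = $2,123.82
Excess over cushion: $2,933.78 − $2,123.82 = $809.96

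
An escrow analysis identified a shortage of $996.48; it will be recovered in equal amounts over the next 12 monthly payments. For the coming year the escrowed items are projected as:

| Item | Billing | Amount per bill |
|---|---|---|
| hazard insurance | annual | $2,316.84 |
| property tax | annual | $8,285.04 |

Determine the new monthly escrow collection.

Hazard insurance — $2,316.84 per year
Property tax — $8,285.04 per year
Total annual escrow = $10,601.88
Monthly = $10,601.88 ÷ 12 = $883.49
Monthly shortage recovery: $996.48 ÷ 12 = $83.04
Adjusted monthly = $883.49 + $83.04 = $966.53

$966.53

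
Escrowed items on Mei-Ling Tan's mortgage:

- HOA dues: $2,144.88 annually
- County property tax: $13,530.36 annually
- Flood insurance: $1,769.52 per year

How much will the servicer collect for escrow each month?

$1,453.73

HOA dues = $2,144.88 annually
County property tax = $13,530.36 annually
Flood insurance = $1,769.52 annually
Total annual escrow = $2,144.88 + $13,530.36 + $1,769.52 = $17,444.76
Monthly escrow = $17,444.76 ÷ 12 = $1,453.73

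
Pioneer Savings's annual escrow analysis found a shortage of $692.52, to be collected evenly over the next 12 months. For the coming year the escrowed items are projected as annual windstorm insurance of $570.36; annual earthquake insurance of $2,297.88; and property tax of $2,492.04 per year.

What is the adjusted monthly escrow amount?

$504.40

Windstorm insurance: $570.36/yr
Earthquake insurance: $2,297.88/yr
Property tax: $2,492.04/yr
Total per year = $570.36 + $2,297.88 + $2,492.04 = $5,360.28
Monthly escrow = $5,360.28 ÷ 12 = $446.69
Shortage spread = $692.52 / 12 = $57.71/mo
Adjusted monthly = $446.69 + $57.71 = $504.40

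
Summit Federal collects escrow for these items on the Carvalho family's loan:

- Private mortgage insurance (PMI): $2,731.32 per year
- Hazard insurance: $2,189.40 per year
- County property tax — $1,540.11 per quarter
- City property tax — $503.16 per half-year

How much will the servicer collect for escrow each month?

$1,007.29

Private mortgage insurance (PMI) = $2,731.32/yr
Hazard insurance = $2,189.40/yr
County property tax = $1,540.11 × 4 = $6,160.44/yr
City property tax = $503.16 × 2 = $1,006.32/yr
Combined annual = $12,087.48
Base monthly escrow = $12,087.48 ÷ 12 = $1,007.29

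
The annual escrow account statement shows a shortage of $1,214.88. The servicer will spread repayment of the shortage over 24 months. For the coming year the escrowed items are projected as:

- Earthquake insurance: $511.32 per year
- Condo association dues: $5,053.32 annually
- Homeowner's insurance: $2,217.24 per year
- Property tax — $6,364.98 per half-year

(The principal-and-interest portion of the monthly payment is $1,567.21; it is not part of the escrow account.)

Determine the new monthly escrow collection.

$1,759.94

Earthquake insurance = $511.32
Condo association dues = $5,053.32
Homeowner's insurance = $2,217.24
Property tax = $6,364.98 × 2 = $12,729.96
Combined annual = $20,511.84
Monthly escrow = $20,511.84 ÷ 12 = $1,709.32
Monthly shortage recovery: $1,214.88 / 24 = $50.62
Adjusted monthly = $1,709.32 + $50.62 = $1,759.94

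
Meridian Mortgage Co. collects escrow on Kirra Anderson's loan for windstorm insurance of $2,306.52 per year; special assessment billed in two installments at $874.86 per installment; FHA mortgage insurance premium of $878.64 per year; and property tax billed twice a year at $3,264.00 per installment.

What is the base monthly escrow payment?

Windstorm insurance: $2,306.52
Special assessment: $874.86 × 2 = $1,749.72
FHA mortgage insurance premium: $878.64
Property tax: $3,264.00 × 2 = $6,528.00
Combined annual = $11,462.88
Monthly escrow = $11,462.88 / 12 = $955.24

$955.24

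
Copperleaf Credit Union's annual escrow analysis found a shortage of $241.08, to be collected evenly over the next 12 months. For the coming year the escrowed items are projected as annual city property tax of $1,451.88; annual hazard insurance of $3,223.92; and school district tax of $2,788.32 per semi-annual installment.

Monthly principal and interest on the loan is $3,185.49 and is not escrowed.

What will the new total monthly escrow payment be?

$874.46

City property tax — $1,451.88 per year
Hazard insurance — $3,223.92 per year
School district tax — $2,788.32 × 2 = $5,576.64 per year
Total per year = $1,451.88 + $3,223.92 + $5,576.64 = $10,252.44
Base monthly escrow = $10,252.44 ÷ 12 = $854.37
Shortage spread = $241.08 / 12 = $20.09/mo
Adjusted monthly = $854.37 + $20.09 = $874.46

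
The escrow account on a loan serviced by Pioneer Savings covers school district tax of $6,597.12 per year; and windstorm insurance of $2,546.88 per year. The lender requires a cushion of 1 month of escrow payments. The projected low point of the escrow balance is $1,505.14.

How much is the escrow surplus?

$743.14

School district tax = $6,597.12 annually
Windstorm insurance = $2,546.88 annually
Yearly total = $6,597.12 + $2,546.88 = $9,144.00
Monthly escrow = $9,144.00 / 12 = $762.00
Required reserve = 1 × $762.00 = $762.00
Surplus = $1,505.14 − $762.00 = $743.14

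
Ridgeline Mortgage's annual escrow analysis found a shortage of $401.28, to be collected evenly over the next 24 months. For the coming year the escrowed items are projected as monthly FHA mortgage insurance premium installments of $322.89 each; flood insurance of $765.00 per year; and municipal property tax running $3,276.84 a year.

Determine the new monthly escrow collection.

FHA mortgage insurance premium — $322.89 × 12 = $3,874.68
Flood insurance — $765.00
Municipal property tax — $3,276.84
Combined annual = $3,874.68 + $765.00 + $3,276.84 = $7,916.52
Per month = $7,916.52 / 12 = $659.71
Monthly shortage recovery: $401.28 / 24 = $16.72
Adjusted monthly = $659.71 + $16.72 = $676.43

$676.43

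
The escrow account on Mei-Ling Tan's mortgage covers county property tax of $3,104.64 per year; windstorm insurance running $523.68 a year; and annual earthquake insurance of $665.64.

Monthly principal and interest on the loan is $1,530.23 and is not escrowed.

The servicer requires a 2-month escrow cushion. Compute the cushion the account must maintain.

$715.66

County property tax: $3,104.64 per year
Windstorm insurance: $523.68 per year
Earthquake insurance: $665.64 per year
Yearly total = $3,104.64 + $523.68 + $665.64 = $4,293.96
Monthly escrow = $4,293.96 ÷ 12 = $357.83
Cushion = 2 × $357.83 = $715.66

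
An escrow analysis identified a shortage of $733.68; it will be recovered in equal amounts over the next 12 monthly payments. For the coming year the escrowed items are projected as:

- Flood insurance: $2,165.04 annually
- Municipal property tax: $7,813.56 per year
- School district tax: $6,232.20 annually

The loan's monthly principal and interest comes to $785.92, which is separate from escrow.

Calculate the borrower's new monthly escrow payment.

Flood insurance = $2,165.04 annually
Municipal property tax = $7,813.56 annually
School district tax = $6,232.20 annually
Yearly total = $2,165.04 + $7,813.56 + $6,232.20 = $16,210.80
Per month = $16,210.80 / 12 = $1,350.90
Shortage per month = $733.68 ÷ 12 = $61.14
Adjusted monthly = $1,350.90 + $61.14 = $1,412.04

$1,412.04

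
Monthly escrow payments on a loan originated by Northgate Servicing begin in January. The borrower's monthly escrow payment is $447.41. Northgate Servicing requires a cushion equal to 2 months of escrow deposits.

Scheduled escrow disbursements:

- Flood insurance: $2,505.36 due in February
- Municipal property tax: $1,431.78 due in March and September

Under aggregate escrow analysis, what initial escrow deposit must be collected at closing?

$3,489.73

Cushion = 2 × $447.41 = $894.82
Trial balance (start $0, +$447.41 each month, − disbursements):
  Jan: +$447.41 → $447.41
  Feb: +$447.41 − $2,505.36 → -$1,610.54
  Mar: +$447.41 − $1,431.78 → -$2,594.91
  Apr: +$447.41 → -$2,147.50
  May: +$447.41 → -$1,700.09
  Jun: +$447.41 → -$1,252.68
  Jul: +$447.41 → -$805.27
  Aug: +$447.41 → -$357.86
  Sep: +$447.41 − $1,431.78 → -$1,342.23
  Oct: +$447.41 → -$894.82
  Nov: +$447.41 → -$447.41
  Dec: +$447.41 → $0.00
Lowest trial balance = -$2,594.91 (Mar)
Initial deposit = cushion − low point = $894.82 − (-$2,594.91) = $3,489.73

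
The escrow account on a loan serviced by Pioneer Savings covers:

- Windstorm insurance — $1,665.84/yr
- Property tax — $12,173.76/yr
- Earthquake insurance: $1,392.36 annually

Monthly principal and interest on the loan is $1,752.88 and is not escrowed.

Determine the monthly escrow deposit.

$1,269.33

Windstorm insurance: $1,665.84
Property tax: $12,173.76
Earthquake insurance: $1,392.36
Yearly total = $15,231.96
Base monthly escrow = $15,231.96 ÷ 12 = $1,269.33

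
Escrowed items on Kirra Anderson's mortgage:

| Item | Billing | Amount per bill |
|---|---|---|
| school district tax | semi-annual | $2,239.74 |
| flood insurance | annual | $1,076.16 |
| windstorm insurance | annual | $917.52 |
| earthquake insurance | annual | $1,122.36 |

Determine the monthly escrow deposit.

$632.96

School district tax = $2,239.74 × 2 = $4,479.48 annually
Flood insurance = $1,076.16 annually
Windstorm insurance = $917.52 annually
Earthquake insurance = $1,122.36 annually
Combined annual = $4,479.48 + $1,076.16 + $917.52 + $1,122.36 = $7,595.52
Base monthly escrow = $7,595.52 ÷ 12 = $632.96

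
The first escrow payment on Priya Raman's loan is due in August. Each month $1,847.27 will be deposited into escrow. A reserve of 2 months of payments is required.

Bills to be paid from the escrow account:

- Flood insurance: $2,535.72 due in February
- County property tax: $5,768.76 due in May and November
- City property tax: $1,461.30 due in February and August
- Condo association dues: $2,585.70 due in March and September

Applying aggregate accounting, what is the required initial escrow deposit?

Cushion = 2 × $1,847.27 = $3,694.54
Trial balance (start $0, +$1,847.27 each month, − disbursements):
  Aug: +$1,847.27 − $1,461.30 → $385.97
  Sep: +$1,847.27 − $2,585.70 → -$352.46
  Oct: +$1,847.27 → $1,494.81
  Nov: +$1,847.27 − $5,768.76 → -$2,426.68
  Dec: +$1,847.27 → -$579.41
  Jan: +$1,847.27 → $1,267.86
  Feb: +$1,847.27 − $3,997.02 → -$881.89
  Mar: +$1,847.27 − $2,585.70 → -$1,620.32
  Apr: +$1,847.27 → $226.95
  May: +$1,847.27 − $5,768.76 → -$3,694.54
  Jun: +$1,847.27 → -$1,847.27
  Jul: +$1,847.27 → $0.00
Lowest trial balance = -$3,694.54 (May)
Initial deposit = cushion − low point = $3,694.54 − (-$3,694.54) = $7,389.08

$7,389.08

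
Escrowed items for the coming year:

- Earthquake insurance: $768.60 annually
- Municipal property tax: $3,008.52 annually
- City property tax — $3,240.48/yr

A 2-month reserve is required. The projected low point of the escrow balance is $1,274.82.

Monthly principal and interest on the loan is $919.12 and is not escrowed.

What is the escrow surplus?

$105.22

Earthquake insurance: $768.60/yr
Municipal property tax: $3,008.52/yr
City property tax: $3,240.48/yr
Total annual escrow = $7,017.60
Per month = $7,017.60 / 12 = $584.80
Required cushion = 2 × $584.80 = $1,169.60
Surplus = $1,274.82 − $1,169.60 = $105.22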